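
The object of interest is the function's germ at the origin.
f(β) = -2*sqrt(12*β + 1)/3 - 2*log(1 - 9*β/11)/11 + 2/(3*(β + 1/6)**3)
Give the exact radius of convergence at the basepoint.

The radius of convergence is 1/12.

Denominator factor (β + 1/6)^3: pole of order 3 at -1/6, modulus 1/6.
Branch term (-2/11)*log(1 - β/(11/9)): its argument vanishes at β = 11/9, a logarithmic branch point, modulus 11/9.
Branch term (-2/3)*sqrt(1 - β/(-1/12)): its argument vanishes at β = -1/12, a square-root branch point, modulus 1/12.
The radius of convergence is the smallest modulus among the singular points: 1/12.


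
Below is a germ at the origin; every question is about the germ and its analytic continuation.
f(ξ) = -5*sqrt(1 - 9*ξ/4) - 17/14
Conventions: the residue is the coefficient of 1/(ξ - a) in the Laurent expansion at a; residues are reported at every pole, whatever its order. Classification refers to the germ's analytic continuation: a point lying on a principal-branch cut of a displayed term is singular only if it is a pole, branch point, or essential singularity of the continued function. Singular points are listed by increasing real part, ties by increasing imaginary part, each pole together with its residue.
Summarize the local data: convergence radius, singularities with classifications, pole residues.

Branch term (-5)*sqrt(1 - ξ/(4/9)): its argument vanishes at ξ = 4/9, a square-root branch point, modulus 4/9.
The radius of convergence is the smallest modulus among the singular points: 4/9.

Radius of convergence at 0: 4/9.
At 4/9: an algebraic (square-root) branch point.


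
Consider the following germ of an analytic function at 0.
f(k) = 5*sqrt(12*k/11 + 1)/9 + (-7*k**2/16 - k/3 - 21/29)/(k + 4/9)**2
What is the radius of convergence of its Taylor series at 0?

The radius of convergence is 4/9.

Denominator factor (k + 4/9)^2: pole of order 2 at -4/9, modulus 4/9.
Branch term (5/9)*sqrt(1 - k/(-11/12)): its argument vanishes at k = -11/12, a square-root branch point, modulus 11/12.
The radius of convergence is the smallest modulus among the singular points: 4/9.


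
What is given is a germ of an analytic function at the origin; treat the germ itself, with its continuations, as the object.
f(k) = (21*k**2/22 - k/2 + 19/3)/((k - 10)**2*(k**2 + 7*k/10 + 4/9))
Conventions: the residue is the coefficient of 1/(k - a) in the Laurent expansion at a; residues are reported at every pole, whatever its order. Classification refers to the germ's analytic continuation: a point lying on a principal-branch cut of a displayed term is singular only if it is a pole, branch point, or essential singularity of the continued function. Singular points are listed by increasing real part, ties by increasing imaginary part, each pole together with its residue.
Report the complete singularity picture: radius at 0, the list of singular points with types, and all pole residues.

Radius of convergence at 0: 2/3.
At (-7/20) - ((1/60)*sqrt(1159))*i: a pole of order 1; residue (53631/205719580) + ((33171741/21675363020)*sqrt(1159))*i.
At (-7/20) + ((1/60)*sqrt(1159))*i: a pole of order 1; residue (53631/205719580) - ((33171741/21675363020)*sqrt(1159))*i.
At 10: a pole of order 2; residue -53631/102859790.

Denominator factor (k**2 + 7*k/10 + 4/9): discriminant -1159/900, complex-conjugate roots (-7/20) + ((1/60)*sqrt(1159))*i and (-7/20) - ((1/60)*sqrt(1159))*i; poles of order 1, moduli 2/3 and 2/3.
Denominator factor (k - 10)^2: pole of order 2 at 10, modulus 10.
The radius of convergence is the smallest modulus among the singular points: 2/3.
The factor k**2 + 7*k/10 + 4/9 splits as (k - a)(k - a') with a = (-7/20) - ((1/60)*sqrt(1159))*i, a' = (-7/20) + ((1/60)*sqrt(1159))*i. At the order-1 pole a set g(k) = (k - a)*f(k) = [(21*k**2/22 - k/2 + 19/3)/(k - 10)**2] / (k - a').
Simple pole: residue = g(a) at a = (-7/20) - ((1/60)*sqrt(1159))*i, which is (53631/205719580) + ((33171741/21675363020)*sqrt(1159))*i.
The factor k**2 + 7*k/10 + 4/9 splits as (k - a)(k - a') with a = (-7/20) + ((1/60)*sqrt(1159))*i, a' = (-7/20) - ((1/60)*sqrt(1159))*i. At the order-1 pole a set g(k) = (k - a)*f(k) = [(21*k**2/22 - k/2 + 19/3)/(k - 10)**2] / (k - a').
Simple pole: residue = g(a) at a = (-7/20) + ((1/60)*sqrt(1159))*i, which is (53631/205719580) - ((33171741/21675363020)*sqrt(1159))*i.
At the order-2 pole 10 set g(k) = (k - (10))^2*f(k) = (21*k**2/22 - k/2 + 19/3)/(k**2 + 7*k/10 + 4/9).
Order-2 pole: residue = g'(a); g'(10) = -53631/102859790, so the residue is -53631/102859790.
List the singular points by increasing real part (a conjugate pair: the negative imaginary part first).


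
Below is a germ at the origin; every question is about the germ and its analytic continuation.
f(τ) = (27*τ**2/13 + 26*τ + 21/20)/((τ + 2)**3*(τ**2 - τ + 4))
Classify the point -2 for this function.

The denominator factor τ + 2 vanishes at -2 and appears to the power 3; the numerator there equals -11087/260, nonzero, and no other factor vanishes.
Hence a pole whose order is the multiplicity, 3.

The point is a pole of order 3.


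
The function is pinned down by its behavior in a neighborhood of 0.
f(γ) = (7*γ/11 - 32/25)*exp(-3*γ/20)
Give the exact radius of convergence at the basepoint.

The factor exp(-3*γ/20) is entire and contributes no finite singular point.
The polynomial part has no poles.
No finite singular points: the Taylor series at 0 converges everywhere.

The radius of convergence is infinite.


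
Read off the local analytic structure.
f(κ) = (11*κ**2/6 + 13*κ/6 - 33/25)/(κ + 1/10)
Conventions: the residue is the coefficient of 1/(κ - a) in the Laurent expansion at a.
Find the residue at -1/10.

At the order-1 pole -1/10 set g(κ) = (κ - (-1/10))*f(κ) = 11*κ**2/6 + 13*κ/6 - 33/25.
Simple pole: residue = g(a) at a = -1/10, which is -911/600.

The residue is -911/600.


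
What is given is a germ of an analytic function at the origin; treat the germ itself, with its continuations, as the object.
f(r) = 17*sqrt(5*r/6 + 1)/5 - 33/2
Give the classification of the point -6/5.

The term (17/5)*sqrt(1 - r/(-6/5)) has argument 1 - -6/5/(-6/5) = 0 at -6/5: a square-root (algebraic, two-sheeted) branch point; the remaining terms are analytic or single-valued there.

The point is an algebraic (square-root) branch point.


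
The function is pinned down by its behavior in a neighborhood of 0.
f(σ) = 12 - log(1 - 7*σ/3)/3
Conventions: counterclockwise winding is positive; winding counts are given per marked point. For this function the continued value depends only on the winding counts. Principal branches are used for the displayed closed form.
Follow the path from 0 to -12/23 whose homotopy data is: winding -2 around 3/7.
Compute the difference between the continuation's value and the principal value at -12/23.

Continued minus principal equals (4/3)*pi*i.

The rational part is single-valued and drops out of the difference; each branch term changes only by its own monodromy.
(-1/3)*log(1 - σ/(3/7)): each positive loop around 3/7 adds 2*pi*i to the log, so winding -2 contributes (-1/3)*(-2)*2*pi*i = (4/3)*pi*i.
Summing the contributions at σ = -12/23 gives (4/3)*pi*i.


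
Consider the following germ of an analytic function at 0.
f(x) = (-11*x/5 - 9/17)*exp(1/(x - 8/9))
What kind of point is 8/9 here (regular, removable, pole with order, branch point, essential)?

The point is an essential singularity.

The exponent 1/(x - (8/9)) has a pole at 8/9, so exp(1/(x - (8/9))) takes every nonzero value near it: an essential singularity (not a pole of any order).


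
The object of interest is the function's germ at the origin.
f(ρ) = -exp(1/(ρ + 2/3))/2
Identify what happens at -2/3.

The point is an essential singularity.

The exponent 1/(ρ - (-2/3)) has a pole at -2/3, so exp(1/(ρ - (-2/3))) takes every nonzero value near it: an essential singularity (not a pole of any order).


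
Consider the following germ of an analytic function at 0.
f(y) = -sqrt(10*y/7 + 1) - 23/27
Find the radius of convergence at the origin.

Branch term (-1)*sqrt(1 - y/(-7/10)): its argument vanishes at y = -7/10, a square-root branch point, modulus 7/10.
The radius of convergence is the smallest modulus among the singular points: 7/10.

The radius of convergence is 7/10.


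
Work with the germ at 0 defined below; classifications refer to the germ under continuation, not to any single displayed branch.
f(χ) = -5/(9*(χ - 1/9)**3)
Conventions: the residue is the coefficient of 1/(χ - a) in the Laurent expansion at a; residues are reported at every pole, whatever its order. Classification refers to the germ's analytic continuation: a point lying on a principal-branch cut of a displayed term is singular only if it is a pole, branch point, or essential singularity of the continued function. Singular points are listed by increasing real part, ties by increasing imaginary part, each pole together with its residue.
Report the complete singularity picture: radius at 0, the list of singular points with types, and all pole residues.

Radius of convergence at 0: 1/9.
At 1/9: a pole of order 3; residue 0.

Denominator factor (χ - 1/9)^3: pole of order 3 at 1/9, modulus 1/9.
The radius of convergence is the smallest modulus among the singular points: 1/9.
At the order-3 pole 1/9 set g(χ) = (χ - (1/9))^3*f(χ) = -5/9.
Order-3 pole: residue = g''(a)/2; g''(1/9) = 0, so the residue is 0.


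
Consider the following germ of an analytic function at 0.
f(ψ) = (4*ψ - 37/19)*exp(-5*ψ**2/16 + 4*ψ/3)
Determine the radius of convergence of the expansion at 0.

The radius of convergence is infinite.

The factor exp(-5*ψ**2/16 + 4*ψ/3) is entire and contributes no finite singular point.
The polynomial part has no poles.
No finite singular points: the Taylor series at 0 converges everywhere.


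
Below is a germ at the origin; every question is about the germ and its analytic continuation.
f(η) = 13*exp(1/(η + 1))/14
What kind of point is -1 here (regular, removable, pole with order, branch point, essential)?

The exponent 1/(η - (-1)) has a pole at -1, so exp(1/(η - (-1))) takes every nonzero value near it: an essential singularity (not a pole of any order).

The point is an essential singularity.


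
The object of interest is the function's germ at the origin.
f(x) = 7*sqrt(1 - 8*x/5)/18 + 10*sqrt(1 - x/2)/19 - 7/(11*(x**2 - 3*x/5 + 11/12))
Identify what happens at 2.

The point is an algebraic (square-root) branch point.

The term (10/19)*sqrt(1 - x/(2)) has argument 1 - 2/(2) = 0 at 2: a square-root (algebraic, two-sheeted) branch point; the remaining terms are analytic or single-valued there.


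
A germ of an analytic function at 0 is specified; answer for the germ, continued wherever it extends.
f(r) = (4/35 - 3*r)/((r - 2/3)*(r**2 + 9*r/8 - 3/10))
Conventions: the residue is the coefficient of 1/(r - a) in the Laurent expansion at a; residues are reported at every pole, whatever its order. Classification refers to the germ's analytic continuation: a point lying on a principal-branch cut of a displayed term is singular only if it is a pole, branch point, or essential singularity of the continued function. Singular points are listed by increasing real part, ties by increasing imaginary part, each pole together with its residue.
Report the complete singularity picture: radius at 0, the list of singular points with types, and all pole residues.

Radius of convergence at 0: -9/16 + (1/80)*sqrt(3945).
At -9/16 - (1/80)*sqrt(3945): a pole of order 1; residue 1188/1127 + (1228/296401)*sqrt(3945).
At -9/16 + (1/80)*sqrt(3945): a pole of order 1; residue 1188/1127 - (1228/296401)*sqrt(3945).
At 2/3: a pole of order 1; residue -2376/1127.


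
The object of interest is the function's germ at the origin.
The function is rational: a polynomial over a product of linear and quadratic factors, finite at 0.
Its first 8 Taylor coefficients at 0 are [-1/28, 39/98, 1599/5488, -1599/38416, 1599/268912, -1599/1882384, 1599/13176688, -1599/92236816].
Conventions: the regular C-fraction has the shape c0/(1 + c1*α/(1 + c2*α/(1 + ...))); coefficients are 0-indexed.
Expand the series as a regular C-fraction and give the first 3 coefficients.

Taylor coefficients (read off): a_0 = -1/28, a_1 = 39/98, a_2 = 1599/5488.
c0 = a_0 = -1/28. Peel one level at a time: if S = 1 + c*α/S' with S'(0) = 1, then c is the α-coefficient of S and S' = c*α/(S - 1).
S_1 = c0/f = 1 + (78/7)*α + (3705/28)*α^2 + ...; c1 = 78/7.
S_2 = c1*α/(S_1 - 1) = 1 + (-95/8)*α + ...; c2 = -95/8.

The regular C-fraction coefficients are [-1/28, 78/7, -95/8].


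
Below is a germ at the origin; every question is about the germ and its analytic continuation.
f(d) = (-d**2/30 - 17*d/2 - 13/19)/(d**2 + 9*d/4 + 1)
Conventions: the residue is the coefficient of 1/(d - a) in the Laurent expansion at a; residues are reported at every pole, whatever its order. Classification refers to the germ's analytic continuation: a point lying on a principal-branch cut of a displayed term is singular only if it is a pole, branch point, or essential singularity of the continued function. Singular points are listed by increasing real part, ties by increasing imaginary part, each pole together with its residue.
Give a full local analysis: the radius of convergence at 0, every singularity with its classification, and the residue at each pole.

Radius of convergence at 0: 9/8 - (1/8)*sqrt(17).
At -9/8 - (1/8)*sqrt(17): a pole of order 1; residue -337/80 - (161009/77520)*sqrt(17).
At -9/8 + (1/8)*sqrt(17): a pole of order 1; residue -337/80 + (161009/77520)*sqrt(17).

Denominator factor (d**2 + 9*d/4 + 1): discriminant 17/16, real irrational roots -9/8 + (1/8)*sqrt(17) and -9/8 - (1/8)*sqrt(17); poles of order 1, moduli 9/8 - (1/8)*sqrt(17) and 9/8 + (1/8)*sqrt(17).
The radius of convergence is the smallest modulus among the singular points: 9/8 - (1/8)*sqrt(17).
The factor d**2 + 9*d/4 + 1 splits as (d - a)(d - a') with a = -9/8 - (1/8)*sqrt(17), a' = -9/8 + (1/8)*sqrt(17). At the order-1 pole a set g(d) = (d - a)*f(d) = [-d**2/30 - 17*d/2 - 13/19] / (d - a').
Simple pole: residue = g(a) at a = -9/8 - (1/8)*sqrt(17), which is -337/80 - (161009/77520)*sqrt(17).
The factor d**2 + 9*d/4 + 1 splits as (d - a)(d - a') with a = -9/8 + (1/8)*sqrt(17), a' = -9/8 - (1/8)*sqrt(17). At the order-1 pole a set g(d) = (d - a)*f(d) = [-d**2/30 - 17*d/2 - 13/19] / (d - a').
Simple pole: residue = g(a) at a = -9/8 + (1/8)*sqrt(17), which is -337/80 + (161009/77520)*sqrt(17).
List the singular points by increasing real part (a conjugate pair: the negative imaginary part first).


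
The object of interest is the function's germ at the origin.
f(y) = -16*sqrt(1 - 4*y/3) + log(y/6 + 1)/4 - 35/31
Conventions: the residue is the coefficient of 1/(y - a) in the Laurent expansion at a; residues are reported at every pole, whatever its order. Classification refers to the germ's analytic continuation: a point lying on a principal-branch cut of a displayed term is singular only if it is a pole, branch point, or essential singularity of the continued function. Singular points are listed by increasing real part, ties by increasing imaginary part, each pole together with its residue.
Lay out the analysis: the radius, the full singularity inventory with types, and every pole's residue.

Radius of convergence at 0: 3/4.
At -6: a logarithmic branch point.
At 3/4: an algebraic (square-root) branch point.

Branch term (-16)*sqrt(1 - y/(3/4)): its argument vanishes at y = 3/4, a square-root branch point, modulus 3/4.
Branch term (1/4)*log(1 - y/(-6)): its argument vanishes at y = -6, a logarithmic branch point, modulus 6.
The radius of convergence is the smallest modulus among the singular points: 3/4.
List the singular points by increasing real part (a conjugate pair: the negative imaginary part first).


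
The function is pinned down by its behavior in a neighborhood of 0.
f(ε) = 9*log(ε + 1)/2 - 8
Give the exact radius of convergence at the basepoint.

Branch term (9/2)*log(1 - ε/(-1)): its argument vanishes at ε = -1, a logarithmic branch point, modulus 1.
The radius of convergence is the smallest modulus among the singular points: 1.

The radius of convergence is 1.


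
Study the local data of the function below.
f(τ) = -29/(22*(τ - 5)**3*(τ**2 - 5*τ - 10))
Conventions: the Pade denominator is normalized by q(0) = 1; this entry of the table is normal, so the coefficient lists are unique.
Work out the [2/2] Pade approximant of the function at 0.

The Pade approximant has numerator coefficients [-29/27500, -2987/7700000, -261/2750000]; denominator coefficients [1, 15/56, -127/560].

Taylor coefficients needed (expand at 0): a_0 = -29/27500, a_1 = -29/275000, a_2 = -841/2750000, a_3 = 29/500000, a_4 = -4669/55000000.
Write the denominator as Q(τ) = 1 + q1*τ + q2*τ^2. Requiring Q*f - P = O(τ^5) with deg P <= 2 kills the coefficients of τ^3..τ^4 in Q*f:
  τ^3: a_3 + q1*a_2 + q2*a_1 = 0, i.e. 29/500000 + (-841/2750000)*q1 + (-29/275000)*q2 = 0.
  τ^4: a_4 + q1*a_3 + q2*a_2 = 0, i.e. -4669/55000000 + (29/500000)*q1 + (-841/2750000)*q2 = 0.
Solving this linear system: q1 = 15/56, q2 = -127/560.
The numerator is Q*f truncated at degree 2: P0 = a_0 = -29/27500; P1 = a_1 + q1*a_0 = -2987/7700000; P2 = a_2 + q1*a_1 + q2*a_0 = -261/2750000.


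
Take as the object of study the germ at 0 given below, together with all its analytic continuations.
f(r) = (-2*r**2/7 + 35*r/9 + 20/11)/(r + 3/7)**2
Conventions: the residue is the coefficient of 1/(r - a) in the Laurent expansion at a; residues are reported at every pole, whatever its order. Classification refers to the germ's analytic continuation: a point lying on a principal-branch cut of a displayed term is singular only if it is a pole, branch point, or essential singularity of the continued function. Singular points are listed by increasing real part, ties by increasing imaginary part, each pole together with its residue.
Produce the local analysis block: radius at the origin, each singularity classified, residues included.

Denominator factor (r + 3/7)^2: pole of order 2 at -3/7, modulus 3/7.
The radius of convergence is the smallest modulus among the singular points: 3/7.
At the order-2 pole -3/7 set g(r) = (r - (-3/7))^2*f(r) = -2*r**2/7 + 35*r/9 + 20/11.
Order-2 pole: residue = g'(a); g'(-3/7) = 1823/441, so the residue is 1823/441.

Radius of convergence at 0: 3/7.
At -3/7: a pole of order 2; residue 1823/441.


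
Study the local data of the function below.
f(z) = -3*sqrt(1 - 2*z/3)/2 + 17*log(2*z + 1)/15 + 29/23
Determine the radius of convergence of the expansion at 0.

Branch term (-3/2)*sqrt(1 - z/(3/2)): its argument vanishes at z = 3/2, a square-root branch point, modulus 3/2.
Branch term (17/15)*log(1 - z/(-1/2)): its argument vanishes at z = -1/2, a logarithmic branch point, modulus 1/2.
The radius of convergence is the smallest modulus among the singular points: 1/2.

The radius of convergence is 1/2.


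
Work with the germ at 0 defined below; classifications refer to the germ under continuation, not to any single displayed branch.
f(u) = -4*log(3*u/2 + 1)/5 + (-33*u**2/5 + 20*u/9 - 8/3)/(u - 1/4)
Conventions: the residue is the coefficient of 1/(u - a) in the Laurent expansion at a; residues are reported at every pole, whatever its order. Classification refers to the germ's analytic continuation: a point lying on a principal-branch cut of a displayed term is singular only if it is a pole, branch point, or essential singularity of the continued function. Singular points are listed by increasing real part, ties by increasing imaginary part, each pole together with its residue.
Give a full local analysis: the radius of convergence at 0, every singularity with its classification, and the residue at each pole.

Radius of convergence at 0: 1/4.
At -2/3: a logarithmic branch point.
At 1/4: a pole of order 1; residue -1817/720.

Denominator factor (u - 1/4): pole of order 1 at 1/4, modulus 1/4.
Branch term (-4/5)*log(1 - u/(-2/3)): its argument vanishes at u = -2/3, a logarithmic branch point, modulus 2/3.
The radius of convergence is the smallest modulus among the singular points: 1/4.
The branch term is analytic at 1/4 and contributes nothing to the residue; only the rational part matters.
At the order-1 pole 1/4 set g(u) = (u - (1/4))*(rational part) = -33*u**2/5 + 20*u/9 - 8/3.
Simple pole: residue = g(a) at a = 1/4, which is -1817/720.
List the singular points by increasing real part (a conjugate pair: the negative imaginary part first).


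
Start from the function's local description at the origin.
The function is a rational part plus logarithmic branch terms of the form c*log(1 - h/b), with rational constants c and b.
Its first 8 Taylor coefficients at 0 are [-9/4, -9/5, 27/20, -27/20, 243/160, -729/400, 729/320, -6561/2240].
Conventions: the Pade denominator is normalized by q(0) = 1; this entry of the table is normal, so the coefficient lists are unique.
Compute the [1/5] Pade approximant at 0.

The Pade approximant has numerator coefficients [-9/4, -24346449/6182480]; denominator coefficients [1, 293733/309124, -12378/77281, 30375/309124, -215883/3091240, 523287/12364960].

Taylor coefficients needed (read off): a_0 = -9/4, a_1 = -9/5, a_2 = 27/20, a_3 = -27/20, a_4 = 243/160, a_5 = -729/400, a_6 = 729/320.
Write the denominator as Q(h) = 1 + q1*h + q2*h^2 + q3*h^3 + q4*h^4 + q5*h^5. Requiring Q*f - P = O(h^7) with deg P <= 1 kills the coefficients of h^2..h^6 in Q*f:
  h^2: a_2 + q1*a_1 + q2*a_0 = 0, i.e. 27/20 + (-9/5)*q1 + (-9/4)*q2 = 0.
  h^3: a_3 + q1*a_2 + q2*a_1 + q3*a_0 = 0, i.e. -27/20 + (27/20)*q1 + (-9/5)*q2 + (-9/4)*q3 = 0.
  h^4: a_4 + q1*a_3 + q2*a_2 + q3*a_1 + q4*a_0 = 0, i.e. 243/160 + (-27/20)*q1 + (27/20)*q2 + (-9/5)*q3 + (-9/4)*q4 = 0.
  h^5: a_5 + q1*a_4 + q2*a_3 + q3*a_2 + q4*a_1 + q5*a_0 = 0, i.e. -729/400 + (243/160)*q1 + (-27/20)*q2 + (27/20)*q3 + (-9/5)*q4 + (-9/4)*q5 = 0.
  h^6: a_6 + q1*a_5 + q2*a_4 + q3*a_3 + q4*a_2 + q5*a_1 = 0, i.e. 729/320 + (-729/400)*q1 + (243/160)*q2 + (-27/20)*q3 + (27/20)*q4 + (-9/5)*q5 = 0.
Solving this linear system: q1 = 293733/309124, q2 = -12378/77281, q3 = 30375/309124, q4 = -215883/3091240, q5 = 523287/12364960.
The numerator is Q*f truncated at degree 1: P0 = a_0 = -9/4; P1 = a_1 + q1*a_0 = -24346449/6182480.


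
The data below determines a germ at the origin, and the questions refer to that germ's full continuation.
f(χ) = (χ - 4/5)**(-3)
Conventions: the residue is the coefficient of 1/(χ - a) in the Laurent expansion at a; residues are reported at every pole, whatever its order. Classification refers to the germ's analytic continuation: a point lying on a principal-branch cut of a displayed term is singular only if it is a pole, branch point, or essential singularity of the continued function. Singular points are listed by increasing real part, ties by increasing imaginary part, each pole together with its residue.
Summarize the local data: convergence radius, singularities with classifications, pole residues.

Denominator factor (χ - 4/5)^3: pole of order 3 at 4/5, modulus 4/5.
The radius of convergence is the smallest modulus among the singular points: 4/5.
At the order-3 pole 4/5 set g(χ) = (χ - (4/5))^3*f(χ) = 1.
Order-3 pole: residue = g''(a)/2; g''(4/5) = 0, so the residue is 0.

Radius of convergence at 0: 4/5.
At 4/5: a pole of order 3; residue 0.


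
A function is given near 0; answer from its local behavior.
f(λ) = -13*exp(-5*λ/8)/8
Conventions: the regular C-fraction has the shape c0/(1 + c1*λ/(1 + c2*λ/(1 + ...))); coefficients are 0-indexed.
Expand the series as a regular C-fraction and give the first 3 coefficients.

The regular C-fraction coefficients are [-13/8, 5/8, -5/16].

Taylor coefficients (expand at 0): a_0 = -13/8, a_1 = 65/64, a_2 = -325/1024.
c0 = a_0 = -13/8. Peel one level at a time: if S = 1 + c*λ/S' with S'(0) = 1, then c is the λ-coefficient of S and S' = c*λ/(S - 1).
S_1 = c0/f = 1 + (5/8)*λ + (25/128)*λ^2 + ...; c1 = 5/8.
S_2 = c1*λ/(S_1 - 1) = 1 + (-5/16)*λ + ...; c2 = -5/16.


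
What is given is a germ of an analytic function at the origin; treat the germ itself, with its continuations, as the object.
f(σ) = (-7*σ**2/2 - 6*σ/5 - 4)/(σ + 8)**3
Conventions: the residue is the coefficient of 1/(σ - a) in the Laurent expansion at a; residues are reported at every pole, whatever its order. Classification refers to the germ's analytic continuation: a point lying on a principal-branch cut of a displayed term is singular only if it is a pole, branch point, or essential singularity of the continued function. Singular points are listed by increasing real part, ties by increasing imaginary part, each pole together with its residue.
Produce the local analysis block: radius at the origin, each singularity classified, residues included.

Denominator factor (σ + 8)^3: pole of order 3 at -8, modulus 8.
The radius of convergence is the smallest modulus among the singular points: 8.
At the order-3 pole -8 set g(σ) = (σ - (-8))^3*f(σ) = -7*σ**2/2 - 6*σ/5 - 4.
Order-3 pole: residue = g''(a)/2; g''(-8) = -7, so the residue is -7/2.

Radius of convergence at 0: 8.
At -8: a pole of order 3; residue -7/2.


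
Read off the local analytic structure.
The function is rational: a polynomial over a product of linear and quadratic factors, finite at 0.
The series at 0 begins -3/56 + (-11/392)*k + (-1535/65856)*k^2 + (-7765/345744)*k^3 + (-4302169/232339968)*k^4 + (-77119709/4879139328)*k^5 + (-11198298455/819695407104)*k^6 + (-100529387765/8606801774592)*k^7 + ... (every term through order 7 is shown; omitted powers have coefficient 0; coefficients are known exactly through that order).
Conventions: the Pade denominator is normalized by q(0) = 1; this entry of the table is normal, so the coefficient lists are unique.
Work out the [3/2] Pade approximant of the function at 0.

The Pade approximant has numerator coefficients [-3/56, 19/2772, 3/770, -1/385]; denominator coefficients [1, -1355/2079, -41519/249480].

Taylor coefficients needed (read off): a_0 = -3/56, a_1 = -11/392, a_2 = -1535/65856, a_3 = -7765/345744, a_4 = -4302169/232339968, a_5 = -77119709/4879139328.
Write the denominator as Q(k) = 1 + q1*k + q2*k^2. Requiring Q*f - P = O(k^6) with deg P <= 3 kills the coefficients of k^4..k^5 in Q*f:
  k^4: a_4 + q1*a_3 + q2*a_2 = 0, i.e. -4302169/232339968 + (-7765/345744)*q1 + (-1535/65856)*q2 = 0.
  k^5: a_5 + q1*a_4 + q2*a_3 = 0, i.e. -77119709/4879139328 + (-4302169/232339968)*q1 + (-7765/345744)*q2 = 0.
Solving this linear system: q1 = -1355/2079, q2 = -41519/249480.
The numerator is Q*f truncated at degree 3: P0 = a_0 = -3/56; P1 = a_1 + q1*a_0 = 19/2772; P2 = a_2 + q1*a_1 + q2*a_0 = 3/770; P3 = a_3 + q1*a_2 + q2*a_1 = -1/385.


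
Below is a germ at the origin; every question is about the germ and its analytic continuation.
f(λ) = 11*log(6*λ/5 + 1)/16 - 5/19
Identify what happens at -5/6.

The term (11/16)*log(1 - λ/(-5/6)) has argument 1 - -5/6/(-5/6) = 0 at -5/6: a logarithmic (infinitely-sheeted) branch point; the remaining terms are analytic or single-valued there.

The point is a logarithmic branch point.


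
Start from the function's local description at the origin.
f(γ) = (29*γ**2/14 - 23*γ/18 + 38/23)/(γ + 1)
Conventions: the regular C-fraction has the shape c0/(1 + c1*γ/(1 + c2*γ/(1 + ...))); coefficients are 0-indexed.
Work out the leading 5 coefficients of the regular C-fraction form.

Taylor coefficients (expand at 0): a_0 = 38/23, a_1 = -1213/414, a_2 = 7247/1449, a_3 = -7247/1449, a_4 = 7247/1449.
c0 = a_0 = 38/23. Peel one level at a time: if S = 1 + c*γ/S' with S'(0) = 1, then c is the γ-coefficient of S and S' = c*γ/(S - 1).
S_1 = c0/f = 1 + (1213/684)*γ + (385687/3274992)*γ^2 + ...; c1 = 1213/684.
S_2 = c1*γ/(S_1 - 1) = 1 + (-385687/5807844)*γ + (87007482/72097081)*γ^2 + ...; c2 = -385687/5807844.
S_3 = c2*γ/(S_2 - 1) = 1 + (2587526856/142385579)*γ + (675344509416/1968395527)*γ^2 + ...; c3 = 2587526856/142385579.
S_4 = c3*γ/(S_3 - 1) = 1 + (-316593/16769)*γ + ...; c4 = -316593/16769.

The regular C-fraction coefficients are [38/23, 1213/684, -385687/5807844, 2587526856/142385579, -316593/16769].


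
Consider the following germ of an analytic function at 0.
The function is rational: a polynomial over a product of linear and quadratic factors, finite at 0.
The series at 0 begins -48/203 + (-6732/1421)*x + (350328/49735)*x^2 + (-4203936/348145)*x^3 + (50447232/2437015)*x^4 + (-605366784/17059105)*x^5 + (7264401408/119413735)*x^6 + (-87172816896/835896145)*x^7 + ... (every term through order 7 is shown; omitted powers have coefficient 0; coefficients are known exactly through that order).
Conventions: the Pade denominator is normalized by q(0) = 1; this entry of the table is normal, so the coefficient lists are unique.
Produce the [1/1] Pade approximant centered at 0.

The Pade approximant has numerator coefficients [-48/203, -3028/595]; denominator coefficients [1, 2654/1785].

Taylor coefficients needed (read off): a_0 = -48/203, a_1 = -6732/1421, a_2 = 350328/49735.
Write the denominator as Q(x) = 1 + q1*x. Requiring Q*f - P = O(x^3) with deg P <= 1 kills the coefficients of x^2..x^2 in Q*f:
  x^2: a_2 + q1*a_1 = 0, i.e. 350328/49735 + (-6732/1421)*q1 = 0.
Solving this linear system: q1 = 2654/1785.
The numerator is Q*f truncated at degree 1: P0 = a_0 = -48/203; P1 = a_1 + q1*a_0 = -3028/595.


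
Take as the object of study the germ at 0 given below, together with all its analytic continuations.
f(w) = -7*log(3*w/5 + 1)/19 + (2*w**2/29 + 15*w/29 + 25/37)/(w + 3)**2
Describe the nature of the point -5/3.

The point is a logarithmic branch point.

The term (-7/19)*log(1 - w/(-5/3)) has argument 1 - -5/3/(-5/3) = 0 at -5/3: a logarithmic (infinitely-sheeted) branch point; the remaining terms are analytic or single-valued there.


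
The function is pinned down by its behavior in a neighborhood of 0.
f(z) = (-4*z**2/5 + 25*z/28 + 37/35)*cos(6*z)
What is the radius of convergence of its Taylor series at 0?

The factor cos(6*z) is entire and contributes no finite singular point.
The polynomial part has no poles.
No finite singular points: the Taylor series at 0 converges everywhere.

The radius of convergence is infinite.


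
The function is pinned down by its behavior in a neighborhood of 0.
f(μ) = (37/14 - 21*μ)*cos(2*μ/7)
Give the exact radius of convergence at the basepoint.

The factor cos(2*μ/7) is entire and contributes no finite singular point.
The polynomial part has no poles.
No finite singular points: the Taylor series at 0 converges everywhere.

The radius of convergence is infinite.


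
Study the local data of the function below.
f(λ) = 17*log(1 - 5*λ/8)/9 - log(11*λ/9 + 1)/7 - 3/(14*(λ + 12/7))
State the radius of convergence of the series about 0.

The radius of convergence is 9/11.

Denominator factor (λ + 12/7): pole of order 1 at -12/7, modulus 12/7.
Branch term (17/9)*log(1 - λ/(8/5)): its argument vanishes at λ = 8/5, a logarithmic branch point, modulus 8/5.
Branch term (-1/7)*log(1 - λ/(-9/11)): its argument vanishes at λ = -9/11, a logarithmic branch point, modulus 9/11.
The radius of convergence is the smallest modulus among the singular points: 9/11.


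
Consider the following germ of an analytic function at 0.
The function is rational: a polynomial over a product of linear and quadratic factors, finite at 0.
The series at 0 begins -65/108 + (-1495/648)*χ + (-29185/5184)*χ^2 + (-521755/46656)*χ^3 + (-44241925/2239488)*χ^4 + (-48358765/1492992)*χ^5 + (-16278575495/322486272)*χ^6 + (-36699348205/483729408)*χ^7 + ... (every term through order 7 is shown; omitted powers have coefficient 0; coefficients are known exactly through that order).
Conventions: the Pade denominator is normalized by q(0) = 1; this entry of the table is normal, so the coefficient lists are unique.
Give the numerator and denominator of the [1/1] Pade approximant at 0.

The Pade approximant has numerator coefficients [-65/108, -49985/59616]; denominator coefficients [1, -449/184].

Taylor coefficients needed (read off): a_0 = -65/108, a_1 = -1495/648, a_2 = -29185/5184.
Write the denominator as Q(χ) = 1 + q1*χ. Requiring Q*f - P = O(χ^3) with deg P <= 1 kills the coefficients of χ^2..χ^2 in Q*f:
  χ^2: a_2 + q1*a_1 = 0, i.e. -29185/5184 + (-1495/648)*q1 = 0.
Solving this linear system: q1 = -449/184.
The numerator is Q*f truncated at degree 1: P0 = a_0 = -65/108; P1 = a_1 + q1*a_0 = -49985/59616.


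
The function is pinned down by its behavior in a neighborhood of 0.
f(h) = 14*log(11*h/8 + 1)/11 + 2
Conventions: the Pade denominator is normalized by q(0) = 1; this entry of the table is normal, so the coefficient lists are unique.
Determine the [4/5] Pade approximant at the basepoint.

Taylor coefficients needed (expand at 0): a_0 = 2, a_1 = 7/4, a_2 = -77/64, a_3 = 847/768, a_4 = -9317/8192, a_5 = 102487/81920, a_6 = -1127357/786432, a_7 = 1771561/1048576, a_8 = -136410197/67108864, a_9 = 1500512167/603979776.
Write the denominator as Q(h) = 1 + q1*h + q2*h^2 + q3*h^3 + q4*h^4 + q5*h^5. Requiring Q*f - P = O(h^10) with deg P <= 4 kills the coefficients of h^5..h^9 in Q*f:
  h^5: a_5 + q1*a_4 + q2*a_3 + q3*a_2 + q4*a_1 + q5*a_0 = 0, i.e. 102487/81920 + (-9317/8192)*q1 + (847/768)*q2 + (-77/64)*q3 + (7/4)*q4 + (2)*q5 = 0.
  h^6: a_6 + q1*a_5 + q2*a_4 + q3*a_3 + q4*a_2 + q5*a_1 = 0, i.e. -1127357/786432 + (102487/81920)*q1 + (-9317/8192)*q2 + (847/768)*q3 + (-77/64)*q4 + (7/4)*q5 = 0.
  h^7: a_7 + q1*a_6 + q2*a_5 + q3*a_4 + q4*a_3 + q5*a_2 = 0, i.e. 1771561/1048576 + (-1127357/786432)*q1 + (102487/81920)*q2 + (-9317/8192)*q3 + (847/768)*q4 + (-77/64)*q5 = 0.
  h^8: a_8 + q1*a_7 + q2*a_6 + q3*a_5 + q4*a_4 + q5*a_3 = 0, i.e. -136410197/67108864 + (1771561/1048576)*q1 + (-1127357/786432)*q2 + (102487/81920)*q3 + (-9317/8192)*q4 + (847/768)*q5 = 0.
  h^9: a_9 + q1*a_8 + q2*a_7 + q3*a_6 + q4*a_5 + q5*a_4 = 0, i.e. 1500512167/603979776 + (-136410197/67108864)*q1 + (1771561/1048576)*q2 + (-1127357/786432)*q3 + (102487/81920)*q4 + (-9317/8192)*q5 = 0.
Solving this linear system: q1 = 26279/8676, q2 = 142417/46272, q3 = 760001/647808, q4 = 15182717/124379136, q5 = -161051/118456320.
The numerator is Q*f truncated at degree 4: P0 = a_0 = 2; P1 = a_1 + q1*a_0 = 67741/8676; P2 = a_2 + q1*a_1 + q2*a_0 = 1423301/138816; P3 = a_3 + q1*a_2 + q2*a_1 + q3*a_0 = 20177597/3886848; P4 = a_4 + q1*a_3 + q2*a_2 + q3*a_1 + q4*a_0 = 297533071/373137408.

The Pade approximant has numerator coefficients [2, 67741/8676, 1423301/138816, 20177597/3886848, 297533071/373137408]; denominator coefficients [1, 26279/8676, 142417/46272, 760001/647808, 15182717/124379136, -161051/118456320].


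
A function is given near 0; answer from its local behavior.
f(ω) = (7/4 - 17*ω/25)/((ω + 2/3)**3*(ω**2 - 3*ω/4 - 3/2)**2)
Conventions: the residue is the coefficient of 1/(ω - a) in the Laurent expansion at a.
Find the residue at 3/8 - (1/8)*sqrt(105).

The residue is -68678361/400000 - (328367859/19600000)*sqrt(105).


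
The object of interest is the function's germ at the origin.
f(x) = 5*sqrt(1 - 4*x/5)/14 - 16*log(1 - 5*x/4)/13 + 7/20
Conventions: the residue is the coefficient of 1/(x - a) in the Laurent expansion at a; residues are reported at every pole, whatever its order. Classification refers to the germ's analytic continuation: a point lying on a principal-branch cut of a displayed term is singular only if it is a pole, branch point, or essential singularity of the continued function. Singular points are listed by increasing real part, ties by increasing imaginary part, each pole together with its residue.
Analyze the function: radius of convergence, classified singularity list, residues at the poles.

Branch term (-16/13)*log(1 - x/(4/5)): its argument vanishes at x = 4/5, a logarithmic branch point, modulus 4/5.
Branch term (5/14)*sqrt(1 - x/(5/4)): its argument vanishes at x = 5/4, a square-root branch point, modulus 5/4.
The radius of convergence is the smallest modulus among the singular points: 4/5.
List the singular points by increasing real part (a conjugate pair: the negative imaginary part first).

Radius of convergence at 0: 4/5.
At 4/5: a logarithmic branch point.
At 5/4: an algebraic (square-root) branch point.


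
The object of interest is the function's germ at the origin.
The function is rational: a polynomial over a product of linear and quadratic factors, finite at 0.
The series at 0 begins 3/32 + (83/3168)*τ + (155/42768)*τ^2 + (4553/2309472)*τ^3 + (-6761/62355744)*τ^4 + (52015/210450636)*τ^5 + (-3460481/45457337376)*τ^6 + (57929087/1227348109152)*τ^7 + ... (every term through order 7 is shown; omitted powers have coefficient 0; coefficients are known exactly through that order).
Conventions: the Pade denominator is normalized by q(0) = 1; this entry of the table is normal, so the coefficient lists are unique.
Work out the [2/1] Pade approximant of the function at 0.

Taylor coefficients needed (read off): a_0 = 3/32, a_1 = 83/3168, a_2 = 155/42768, a_3 = 4553/2309472.
Write the denominator as Q(τ) = 1 + q1*τ. Requiring Q*f - P = O(τ^4) with deg P <= 2 kills the coefficients of τ^3..τ^3 in Q*f:
  τ^3: a_3 + q1*a_2 = 0, i.e. 4553/2309472 + (155/42768)*q1 = 0.
Solving this linear system: q1 = -4553/8370.
The numerator is Q*f truncated at degree 2: P0 = a_0 = 3/32; P1 = a_1 + q1*a_0 = -24353/982080; P2 = a_2 + q1*a_1 = -3479/327360.

The Pade approximant has numerator coefficients [3/32, -24353/982080, -3479/327360]; denominator coefficients [1, -4553/8370].


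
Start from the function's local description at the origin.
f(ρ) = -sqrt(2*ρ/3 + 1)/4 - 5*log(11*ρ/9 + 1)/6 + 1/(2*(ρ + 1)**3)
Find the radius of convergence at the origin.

The radius of convergence is 9/11.

Denominator factor (ρ + 1)^3: pole of order 3 at -1, modulus 1.
Branch term (-5/6)*log(1 - ρ/(-9/11)): its argument vanishes at ρ = -9/11, a logarithmic branch point, modulus 9/11.
Branch term (-1/4)*sqrt(1 - ρ/(-3/2)): its argument vanishes at ρ = -3/2, a square-root branch point, modulus 3/2.
The radius of convergence is the smallest modulus among the singular points: 9/11.


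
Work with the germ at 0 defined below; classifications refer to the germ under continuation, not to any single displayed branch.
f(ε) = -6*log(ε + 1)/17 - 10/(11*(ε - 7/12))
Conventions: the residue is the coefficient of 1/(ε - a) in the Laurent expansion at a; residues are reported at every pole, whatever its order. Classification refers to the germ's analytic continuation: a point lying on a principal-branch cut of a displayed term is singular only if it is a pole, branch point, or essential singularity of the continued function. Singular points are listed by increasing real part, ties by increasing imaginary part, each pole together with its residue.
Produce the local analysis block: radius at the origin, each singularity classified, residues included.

Radius of convergence at 0: 7/12.
At -1: a logarithmic branch point.
At 7/12: a pole of order 1; residue -10/11.

Denominator factor (ε - 7/12): pole of order 1 at 7/12, modulus 7/12.
Branch term (-6/17)*log(1 - ε/(-1)): its argument vanishes at ε = -1, a logarithmic branch point, modulus 1.
The radius of convergence is the smallest modulus among the singular points: 7/12.
The branch term is analytic at 7/12 and contributes nothing to the residue; only the rational part matters.
At the order-1 pole 7/12 set g(ε) = (ε - (7/12))*(rational part) = -10/11.
Simple pole: residue = g(a) at a = 7/12, which is -10/11.
List the singular points by increasing real part (a conjugate pair: the negative imaginary part first).


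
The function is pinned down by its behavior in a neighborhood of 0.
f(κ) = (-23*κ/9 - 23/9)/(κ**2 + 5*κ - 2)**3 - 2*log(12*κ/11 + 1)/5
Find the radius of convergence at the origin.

Denominator factor (κ**2 + 5*κ - 2)^3: discriminant 33, real irrational roots -5/2 + (1/2)*sqrt(33) and -5/2 - (1/2)*sqrt(33); poles of order 3, moduli -5/2 + (1/2)*sqrt(33) and 5/2 + (1/2)*sqrt(33).
Branch term (-2/5)*log(1 - κ/(-11/12)): its argument vanishes at κ = -11/12, a logarithmic branch point, modulus 11/12.
The radius of convergence is the smallest modulus among the singular points: -5/2 + (1/2)*sqrt(33).

The radius of convergence is -5/2 + (1/2)*sqrt(33).


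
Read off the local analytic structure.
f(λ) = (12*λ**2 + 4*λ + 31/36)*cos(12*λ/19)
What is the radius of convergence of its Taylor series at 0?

The radius of convergence is infinite.

The factor cos(12*λ/19) is entire and contributes no finite singular point.
The polynomial part has no poles.
No finite singular points: the Taylor series at 0 converges everywhere.
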